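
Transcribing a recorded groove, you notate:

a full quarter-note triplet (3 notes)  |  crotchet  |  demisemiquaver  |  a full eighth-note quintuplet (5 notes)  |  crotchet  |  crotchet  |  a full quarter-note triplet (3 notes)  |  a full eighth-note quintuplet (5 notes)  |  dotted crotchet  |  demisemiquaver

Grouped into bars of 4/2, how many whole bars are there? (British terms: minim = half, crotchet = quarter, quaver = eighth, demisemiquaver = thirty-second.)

One bar of 4/2 = 64 thirty-second notes.
Convert each value to thirty-second notes: a full quarter-note triplet (3 notes) (three triplet quarters span one half) = 16; crotchet = 8; demisemiquaver = 1; a full eighth-note quintuplet (5 notes) (five quintuplet eighths span one half) = 16; crotchet = 8; crotchet = 8; a full quarter-note triplet (3 notes) (three triplet quarters span one half) = 16; a full eighth-note quintuplet (5 notes) (five quintuplet eighths span one half) = 16; dotted crotchet = 12; demisemiquaver = 1.
Adding: 16 + 8 + 1 + 16 + 8 + 8 + 16 + 16 + 12 + 1 = 102.
102 ÷ 64 = 1 complete bar with 38 left over.

1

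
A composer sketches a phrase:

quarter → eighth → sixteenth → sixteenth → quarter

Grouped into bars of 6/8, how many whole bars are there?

One bar of 6/8 = 12 sixteenth notes.
Each duration in sixteenth notes: quarter = 4; eighth = 2; sixteenth = 1; sixteenth = 1; quarter = 4.
Adding: 4 + 2 + 1 + 1 + 4 = 12.
12 ÷ 12 = 1 complete bar with 0 left over.

1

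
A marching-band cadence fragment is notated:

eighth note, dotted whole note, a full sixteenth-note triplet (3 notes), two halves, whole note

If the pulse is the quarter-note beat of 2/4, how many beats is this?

15

One quarter-note beat = 2 eighth notes.
In eighth notes: eighth note = 1; dotted whole note = 12; a full sixteenth-note triplet (3 notes) (three triplet sixteenths span one eighth) = 1; half = 4; half = 4; whole note = 8.
Altogether 1 + 12 + 1 + 4 + 4 + 8 = 30.
30 ÷ 2 = 15 beats.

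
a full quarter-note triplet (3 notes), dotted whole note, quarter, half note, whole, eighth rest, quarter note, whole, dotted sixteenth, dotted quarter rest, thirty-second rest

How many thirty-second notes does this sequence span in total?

180

Convert each value to thirty-second notes: a full quarter-note triplet (3 notes) (three triplet quarters span one half) = 16; dotted whole note = 48; quarter = 8; half note = 16; whole = 32; eighth rest = 4; quarter note = 8; whole = 32; dotted sixteenth = 3; dotted quarter rest = 12; thirty-second rest = 1.
Adding: 16 + 48 + 8 + 16 + 32 + 4 + 8 + 32 + 3 + 12 + 1 = 180 thirty-second notes.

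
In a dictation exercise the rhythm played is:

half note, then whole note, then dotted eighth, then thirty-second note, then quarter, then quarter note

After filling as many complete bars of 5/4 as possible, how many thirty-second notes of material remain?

One bar of 5/4 = 40 thirty-second notes.
Convert each value to thirty-second notes: half note = 16; whole note = 32; dotted eighth = 6; thirty-second note = 1; quarter = 8; quarter note = 8.
Adding: 16 + 32 + 6 + 1 + 8 + 8 = 71.
71 ÷ 40 = 1 complete bar with 31 thirty-second notes remaining.

31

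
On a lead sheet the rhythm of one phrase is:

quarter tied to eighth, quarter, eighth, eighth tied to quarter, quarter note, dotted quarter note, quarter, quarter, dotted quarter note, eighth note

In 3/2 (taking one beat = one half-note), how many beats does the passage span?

5.5

One half-note beat = 4 eighth notes.
Express everything in eighth notes: quarter tied to eighth (quarter + eighth) = 3; quarter = 2; eighth = 1; eighth tied to quarter (eighth + quarter) = 3; quarter note = 2; dotted quarter note = 3; quarter = 2; quarter = 2; dotted quarter note = 3; eighth note = 1.
Total: 3 + 2 + 1 + 3 + 2 + 3 + 2 + 2 + 3 + 1 = 22.
22 ÷ 4 = 5.5 beats.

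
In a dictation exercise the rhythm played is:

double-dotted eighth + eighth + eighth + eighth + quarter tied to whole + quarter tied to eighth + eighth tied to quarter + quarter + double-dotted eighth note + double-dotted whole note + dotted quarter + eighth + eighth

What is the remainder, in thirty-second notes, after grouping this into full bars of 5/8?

One bar of 5/8 = 20 thirty-second notes.
In thirty-second notes: double-dotted eighth = 7; eighth = 4; eighth = 4; eighth = 4; quarter tied to whole (quarter + whole) = 40; quarter tied to eighth (quarter + eighth) = 12; eighth tied to quarter (eighth + quarter) = 12; quarter = 8; double-dotted eighth note = 7; double-dotted whole note = 56; dotted quarter = 12; eighth = 4; eighth = 4.
Altogether 7 + 4 + 4 + 4 + 40 + 12 + 12 + 8 + 7 + 56 + 12 + 4 + 4 = 174.
174 ÷ 20 = 8 complete bars with 14 thirty-second notes remaining.

14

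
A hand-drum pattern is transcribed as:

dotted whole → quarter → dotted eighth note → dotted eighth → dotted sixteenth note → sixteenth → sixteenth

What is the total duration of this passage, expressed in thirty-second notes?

Working in thirty-second notes: dotted whole = 48; quarter = 8; dotted eighth note = 6; dotted eighth = 6; dotted sixteenth note = 3; sixteenth = 2; sixteenth = 2.
Sum: 48 + 8 + 6 + 6 + 3 + 2 + 2 = 75 thirty-second notes.

75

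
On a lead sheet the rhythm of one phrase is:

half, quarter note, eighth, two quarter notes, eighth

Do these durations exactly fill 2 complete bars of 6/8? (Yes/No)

Yes

One bar of 6/8 = 6 eighth notes, so 2 bars = 12.
Express everything in eighth notes: half = 4; quarter note = 2; eighth = 1; quarter note = 2; quarter note = 2; eighth = 1.
Sum: 4 + 2 + 1 + 2 + 2 + 1 = 12.
12 equals 12, so the answer is Yes.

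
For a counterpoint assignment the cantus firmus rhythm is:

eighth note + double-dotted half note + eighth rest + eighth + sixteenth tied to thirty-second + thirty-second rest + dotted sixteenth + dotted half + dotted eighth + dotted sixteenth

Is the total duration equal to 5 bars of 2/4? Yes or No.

Yes

One bar of 2/4 = 16 thirty-second notes, so 5 bars = 80.
Convert each value to thirty-second notes: eighth note = 4; double-dotted half note = 28; eighth rest = 4; eighth = 4; sixteenth tied to thirty-second (sixteenth + thirty-second) = 3; thirty-second rest = 1; dotted sixteenth = 3; dotted half = 24; dotted eighth = 6; dotted sixteenth = 3.
Adding: 4 + 28 + 4 + 4 + 3 + 1 + 3 + 24 + 6 + 3 = 80.
80 equals 80, so the answer is Yes.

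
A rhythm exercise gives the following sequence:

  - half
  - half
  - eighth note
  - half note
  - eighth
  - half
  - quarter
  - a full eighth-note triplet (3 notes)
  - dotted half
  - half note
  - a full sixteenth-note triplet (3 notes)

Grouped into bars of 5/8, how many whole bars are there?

One bar of 5/8 = 5 eighth notes.
Express everything in eighth notes: half = 4; half = 4; eighth note = 1; half note = 4; eighth = 1; half = 4; quarter = 2; a full eighth-note triplet (3 notes) (three triplet eighths span one quarter) = 2; dotted half = 6; half note = 4; a full sixteenth-note triplet (3 notes) (three triplet sixteenths span one eighth) = 1.
Total: 4 + 4 + 1 + 4 + 1 + 4 + 2 + 2 + 6 + 4 + 1 = 33.
33 ÷ 5 = 6 complete bars with 3 left over.

6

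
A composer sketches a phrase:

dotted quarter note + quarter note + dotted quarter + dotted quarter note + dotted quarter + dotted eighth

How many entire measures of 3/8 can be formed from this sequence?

5

One bar of 3/8 = 6 sixteenth notes.
Working in sixteenth notes: dotted quarter note = 6; quarter note = 4; dotted quarter = 6; dotted quarter note = 6; dotted quarter = 6; dotted eighth = 3.
Sum: 6 + 4 + 6 + 6 + 6 + 3 = 31.
31 ÷ 6 = 5 complete bars with 1 left over.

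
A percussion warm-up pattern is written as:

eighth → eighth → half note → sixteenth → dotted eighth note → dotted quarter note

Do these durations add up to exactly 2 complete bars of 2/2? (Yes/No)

No

One bar of 2/2 = 16 sixteenth notes, so 2 bars = 32.
Convert each value to sixteenth notes: eighth = 2; eighth = 2; half note = 8; sixteenth = 1; dotted eighth note = 3; dotted quarter note = 6.
Sum: 2 + 2 + 8 + 1 + 3 + 6 = 22.
22 falls short of 32, so the answer is No.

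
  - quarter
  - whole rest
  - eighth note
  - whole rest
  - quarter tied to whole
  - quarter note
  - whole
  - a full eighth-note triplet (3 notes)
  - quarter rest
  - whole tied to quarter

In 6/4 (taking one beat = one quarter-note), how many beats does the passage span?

One quarter-note beat = 2 eighth notes.
In eighth notes: quarter = 2; whole rest = 8; eighth note = 1; whole rest = 8; quarter tied to whole (quarter + whole) = 10; quarter note = 2; whole = 8; a full eighth-note triplet (3 notes) (three triplet eighths span one quarter) = 2; quarter rest = 2; whole tied to quarter (whole + quarter) = 10.
Adding: 2 + 8 + 1 + 8 + 10 + 2 + 8 + 2 + 2 + 10 = 53.
53 ÷ 2 = 26.5 beats.

26.5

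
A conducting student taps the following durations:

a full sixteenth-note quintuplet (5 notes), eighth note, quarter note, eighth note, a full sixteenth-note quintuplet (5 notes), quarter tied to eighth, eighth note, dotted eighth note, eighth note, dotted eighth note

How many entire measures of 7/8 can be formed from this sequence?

One bar of 7/8 = 14 sixteenth notes.
Express everything in sixteenth notes: a full sixteenth-note quintuplet (5 notes) (five quintuplet sixteenths span one quarter) = 4; eighth note = 2; quarter note = 4; eighth note = 2; a full sixteenth-note quintuplet (5 notes) (five quintuplet sixteenths span one quarter) = 4; quarter tied to eighth (quarter + eighth) = 6; eighth note = 2; dotted eighth note = 3; eighth note = 2; dotted eighth note = 3.
Altogether 4 + 2 + 4 + 2 + 4 + 6 + 2 + 3 + 2 + 3 = 32.
32 ÷ 14 = 2 complete bars with 4 left over.

2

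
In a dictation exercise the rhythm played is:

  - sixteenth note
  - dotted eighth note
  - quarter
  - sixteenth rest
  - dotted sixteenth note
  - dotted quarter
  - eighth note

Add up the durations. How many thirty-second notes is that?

37

Working in thirty-second notes: sixteenth note = 2; dotted eighth note = 6; quarter = 8; sixteenth rest = 2; dotted sixteenth note = 3; dotted quarter = 12; eighth note = 4.
Total: 2 + 6 + 8 + 2 + 3 + 12 + 4 = 37 thirty-second notes.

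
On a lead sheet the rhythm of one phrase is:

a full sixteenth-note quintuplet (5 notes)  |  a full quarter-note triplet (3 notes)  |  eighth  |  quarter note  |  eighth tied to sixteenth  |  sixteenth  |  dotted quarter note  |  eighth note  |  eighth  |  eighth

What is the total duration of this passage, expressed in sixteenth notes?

34

Each duration in sixteenth notes: a full sixteenth-note quintuplet (5 notes) (five quintuplet sixteenths span one quarter) = 4; a full quarter-note triplet (3 notes) (three triplet quarters span one half) = 8; eighth = 2; quarter note = 4; eighth tied to sixteenth (eighth + sixteenth) = 3; sixteenth = 1; dotted quarter note = 6; eighth note = 2; eighth = 2; eighth = 2.
Altogether 4 + 8 + 2 + 4 + 3 + 1 + 6 + 2 + 2 + 2 = 34 sixteenth notes.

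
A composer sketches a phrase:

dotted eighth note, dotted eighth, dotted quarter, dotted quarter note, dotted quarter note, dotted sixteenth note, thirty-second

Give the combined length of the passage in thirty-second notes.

Convert each value to thirty-second notes: dotted eighth note = 6; dotted eighth = 6; dotted quarter = 12; dotted quarter note = 12; dotted quarter note = 12; dotted sixteenth note = 3; thirty-second = 1.
Adding: 6 + 6 + 12 + 12 + 12 + 3 + 1 = 52 thirty-second notes.

52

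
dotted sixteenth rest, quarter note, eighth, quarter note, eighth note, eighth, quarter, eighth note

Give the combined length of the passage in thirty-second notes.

Express everything in thirty-second notes: dotted sixteenth rest = 3; quarter note = 8; eighth = 4; quarter note = 8; eighth note = 4; eighth = 4; quarter = 8; eighth note = 4.
Total: 3 + 8 + 4 + 8 + 4 + 4 + 8 + 4 = 43 thirty-second notes.

43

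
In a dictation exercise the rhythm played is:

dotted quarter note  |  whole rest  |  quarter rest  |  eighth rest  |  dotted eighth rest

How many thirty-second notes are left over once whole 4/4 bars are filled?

30

One bar of 4/4 = 16 sixteenth notes.
Each duration in sixteenth notes: dotted quarter note = 6; whole rest = 16; quarter rest = 4; eighth rest = 2; dotted eighth rest = 3.
Adding: 6 + 16 + 4 + 2 + 3 = 31.
31 ÷ 16 = 1 complete bar with 15 sixteenth notes remaining = 30 thirty-second notes.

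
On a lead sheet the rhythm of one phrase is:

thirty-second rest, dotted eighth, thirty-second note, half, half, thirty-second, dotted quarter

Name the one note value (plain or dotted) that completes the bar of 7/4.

The bar of 7/4 = 56 thirty-second notes.
Express everything in thirty-second notes: thirty-second rest = 1; dotted eighth = 6; thirty-second note = 1; half = 16; half = 16; thirty-second = 1; dotted quarter = 12.
Total: 1 + 6 + 1 + 16 + 16 + 1 + 12 = 53.
Remaining: 56 − 53 = 3 thirty-second notes, which is a dotted sixteenth note.

dotted sixteenth note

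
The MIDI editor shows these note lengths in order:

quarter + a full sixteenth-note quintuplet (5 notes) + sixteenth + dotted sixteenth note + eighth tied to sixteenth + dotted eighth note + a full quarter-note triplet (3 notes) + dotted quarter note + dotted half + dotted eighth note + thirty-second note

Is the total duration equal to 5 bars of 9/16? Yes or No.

One bar of 9/16 = 18 thirty-second notes, so 5 bars = 90.
Express everything in thirty-second notes: quarter = 8; a full sixteenth-note quintuplet (5 notes) (five quintuplet sixteenths span one quarter) = 8; sixteenth = 2; dotted sixteenth note = 3; eighth tied to sixteenth (eighth + sixteenth) = 6; dotted eighth note = 6; a full quarter-note triplet (3 notes) (three triplet quarters span one half) = 16; dotted quarter note = 12; dotted half = 24; dotted eighth note = 6; thirty-second note = 1.
Total: 8 + 8 + 2 + 3 + 6 + 6 + 16 + 12 + 24 + 6 + 1 = 92.
92 exceeds 90, so the answer is No.

No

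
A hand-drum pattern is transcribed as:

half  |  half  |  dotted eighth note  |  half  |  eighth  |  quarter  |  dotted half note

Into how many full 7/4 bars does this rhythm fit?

1

One bar of 7/4 = 28 sixteenth notes.
In sixteenth notes: half = 8; half = 8; dotted eighth note = 3; half = 8; eighth = 2; quarter = 4; dotted half note = 12.
Sum: 8 + 8 + 3 + 8 + 2 + 4 + 12 = 45.
45 ÷ 28 = 1 complete bar with 17 left over.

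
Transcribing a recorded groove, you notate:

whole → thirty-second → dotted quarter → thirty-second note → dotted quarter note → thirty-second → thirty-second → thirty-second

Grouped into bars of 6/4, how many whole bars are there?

1

One bar of 6/4 = 48 thirty-second notes.
Express everything in thirty-second notes: whole = 32; thirty-second = 1; dotted quarter = 12; thirty-second note = 1; dotted quarter note = 12; thirty-second = 1; thirty-second = 1; thirty-second = 1.
Sum: 32 + 1 + 12 + 1 + 12 + 1 + 1 + 1 = 61.
61 ÷ 48 = 1 complete bar with 13 left over.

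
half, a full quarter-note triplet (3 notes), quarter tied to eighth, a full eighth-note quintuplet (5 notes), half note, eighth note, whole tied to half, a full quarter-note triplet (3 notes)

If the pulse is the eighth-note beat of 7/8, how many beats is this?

36

One eighth-note beat = 2 sixteenth notes.
In sixteenth notes: half = 8; a full quarter-note triplet (3 notes) (three triplet quarters span one half) = 8; quarter tied to eighth (quarter + eighth) = 6; a full eighth-note quintuplet (5 notes) (five quintuplet eighths span one half) = 8; half note = 8; eighth note = 2; whole tied to half (whole + half) = 24; a full quarter-note triplet (3 notes) (three triplet quarters span one half) = 8.
Altogether 8 + 8 + 6 + 8 + 8 + 2 + 24 + 8 = 72.
72 ÷ 2 = 36 beats.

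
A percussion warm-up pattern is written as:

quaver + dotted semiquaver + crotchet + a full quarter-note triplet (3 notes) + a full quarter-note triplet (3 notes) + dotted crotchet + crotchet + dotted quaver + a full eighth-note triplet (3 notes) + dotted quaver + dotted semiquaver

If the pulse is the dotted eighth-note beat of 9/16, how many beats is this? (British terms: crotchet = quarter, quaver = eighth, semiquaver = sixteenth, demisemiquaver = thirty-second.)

15

One dotted eighth-note beat = 6 thirty-second notes.
Convert each value to thirty-second notes: quaver = 4; dotted semiquaver = 3; crotchet = 8; a full quarter-note triplet (3 notes) (three triplet quarters span one half) = 16; a full quarter-note triplet (3 notes) (three triplet quarters span one half) = 16; dotted crotchet = 12; crotchet = 8; dotted quaver = 6; a full eighth-note triplet (3 notes) (three triplet eighths span one quarter) = 8; dotted quaver = 6; dotted semiquaver = 3.
Altogether 4 + 3 + 8 + 16 + 16 + 12 + 8 + 6 + 8 + 6 + 3 = 90.
90 ÷ 6 = 15 beats.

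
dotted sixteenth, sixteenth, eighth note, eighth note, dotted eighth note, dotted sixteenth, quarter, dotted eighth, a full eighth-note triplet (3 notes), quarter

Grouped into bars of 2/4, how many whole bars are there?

One bar of 2/4 = 16 thirty-second notes.
Express everything in thirty-second notes: dotted sixteenth = 3; sixteenth = 2; eighth note = 4; eighth note = 4; dotted eighth note = 6; dotted sixteenth = 3; quarter = 8; dotted eighth = 6; a full eighth-note triplet (3 notes) (three triplet eighths span one quarter) = 8; quarter = 8.
Total: 3 + 2 + 4 + 4 + 6 + 3 + 8 + 6 + 8 + 8 = 52.
52 ÷ 16 = 3 complete bars with 4 left over.

3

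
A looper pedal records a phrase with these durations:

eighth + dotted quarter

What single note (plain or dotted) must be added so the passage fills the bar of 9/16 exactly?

The bar of 9/16 = 9 sixteenth notes.
Working in sixteenth notes: eighth = 2; dotted quarter = 6.
Altogether 2 + 6 = 8.
Remaining: 9 − 8 = 1 sixteenth note, which is a sixteenth note.

sixteenth note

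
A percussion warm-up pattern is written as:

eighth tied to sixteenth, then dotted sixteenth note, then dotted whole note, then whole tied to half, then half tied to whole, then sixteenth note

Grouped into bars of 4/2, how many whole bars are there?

2

One bar of 4/2 = 64 thirty-second notes.
Working in thirty-second notes: eighth tied to sixteenth (eighth + sixteenth) = 6; dotted sixteenth note = 3; dotted whole note = 48; whole tied to half (whole + half) = 48; half tied to whole (half + whole) = 48; sixteenth note = 2.
Total: 6 + 3 + 48 + 48 + 48 + 2 = 155.
155 ÷ 64 = 2 complete bars with 27 left over.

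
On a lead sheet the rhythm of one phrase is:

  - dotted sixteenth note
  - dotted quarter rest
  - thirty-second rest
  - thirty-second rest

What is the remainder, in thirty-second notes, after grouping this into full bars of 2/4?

1

One bar of 2/4 = 16 thirty-second notes.
Working in thirty-second notes: dotted sixteenth note = 3; dotted quarter rest = 12; thirty-second rest = 1; thirty-second rest = 1.
Adding: 3 + 12 + 1 + 1 = 17.
17 ÷ 16 = 1 complete bar with 1 thirty-second note remaining.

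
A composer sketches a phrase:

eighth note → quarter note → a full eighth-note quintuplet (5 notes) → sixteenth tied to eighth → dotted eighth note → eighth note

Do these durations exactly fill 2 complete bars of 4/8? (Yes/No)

One bar of 4/8 = 8 sixteenth notes, so 2 bars = 16.
Working in sixteenth notes: eighth note = 2; quarter note = 4; a full eighth-note quintuplet (5 notes) (five quintuplet eighths span one half) = 8; sixteenth tied to eighth (sixteenth + eighth) = 3; dotted eighth note = 3; eighth note = 2.
Adding: 2 + 4 + 8 + 3 + 3 + 2 = 22.
22 exceeds 16, so the answer is No.

No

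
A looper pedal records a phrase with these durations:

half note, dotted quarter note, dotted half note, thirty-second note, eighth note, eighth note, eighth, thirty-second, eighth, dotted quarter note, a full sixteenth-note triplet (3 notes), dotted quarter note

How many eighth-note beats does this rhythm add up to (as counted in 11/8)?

24.5

One eighth-note beat = 4 thirty-second notes.
In thirty-second notes: half note = 16; dotted quarter note = 12; dotted half note = 24; thirty-second note = 1; eighth note = 4; eighth note = 4; eighth = 4; thirty-second = 1; eighth = 4; dotted quarter note = 12; a full sixteenth-note triplet (3 notes) (three triplet sixteenths span one eighth) = 4; dotted quarter note = 12.
Adding: 16 + 12 + 24 + 1 + 4 + 4 + 4 + 1 + 4 + 12 + 4 + 12 = 98.
98 ÷ 4 = 24.5 beats.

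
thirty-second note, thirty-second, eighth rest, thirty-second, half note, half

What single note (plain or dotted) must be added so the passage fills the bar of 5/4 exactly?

The bar of 5/4 = 40 thirty-second notes.
In thirty-second notes: thirty-second note = 1; thirty-second = 1; eighth rest = 4; thirty-second = 1; half note = 16; half = 16.
Total: 1 + 1 + 4 + 1 + 16 + 16 = 39.
Remaining: 40 − 39 = 1 thirty-second note, which is a thirty-second note.

thirty-second note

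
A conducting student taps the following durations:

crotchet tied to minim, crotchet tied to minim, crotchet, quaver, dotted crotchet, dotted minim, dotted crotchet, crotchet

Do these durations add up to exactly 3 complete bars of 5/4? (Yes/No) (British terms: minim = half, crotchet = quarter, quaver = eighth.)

One bar of 5/4 = 10 eighth notes, so 3 bars = 30.
Convert each value to eighth notes: crotchet tied to minim (crotchet + minim) = 6; crotchet tied to minim (crotchet + minim) = 6; crotchet = 2; quaver = 1; dotted crotchet = 3; dotted minim = 6; dotted crotchet = 3; crotchet = 2.
Adding: 6 + 6 + 2 + 1 + 3 + 6 + 3 + 2 = 29.
29 falls short of 30, so the answer is No.

No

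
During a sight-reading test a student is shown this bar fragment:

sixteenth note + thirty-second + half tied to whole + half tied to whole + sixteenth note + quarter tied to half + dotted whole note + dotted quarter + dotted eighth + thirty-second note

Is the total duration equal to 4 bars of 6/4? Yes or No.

Yes

One bar of 6/4 = 48 thirty-second notes, so 4 bars = 192.
Each duration in thirty-second notes: sixteenth note = 2; thirty-second = 1; half tied to whole (half + whole) = 48; half tied to whole (half + whole) = 48; sixteenth note = 2; quarter tied to half (quarter + half) = 24; dotted whole note = 48; dotted quarter = 12; dotted eighth = 6; thirty-second note = 1.
Adding: 2 + 1 + 48 + 48 + 2 + 24 + 48 + 12 + 6 + 1 = 192.
192 equals 192, so the answer is Yes.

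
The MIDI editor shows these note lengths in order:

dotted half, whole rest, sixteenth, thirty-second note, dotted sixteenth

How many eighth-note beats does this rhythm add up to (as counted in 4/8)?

15.5

One eighth-note beat = 4 thirty-second notes.
Each duration in thirty-second notes: dotted half = 24; whole rest = 32; sixteenth = 2; thirty-second note = 1; dotted sixteenth = 3.
Adding: 24 + 32 + 2 + 1 + 3 = 62.
62 ÷ 4 = 15.5 beats.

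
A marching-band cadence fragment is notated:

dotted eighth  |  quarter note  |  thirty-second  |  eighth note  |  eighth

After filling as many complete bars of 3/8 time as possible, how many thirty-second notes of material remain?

11

One bar of 3/8 = 12 thirty-second notes.
In thirty-second notes: dotted eighth = 6; quarter note = 8; thirty-second = 1; eighth note = 4; eighth = 4.
Sum: 6 + 8 + 1 + 4 + 4 = 23.
23 ÷ 12 = 1 complete bar with 11 thirty-second notes remaining.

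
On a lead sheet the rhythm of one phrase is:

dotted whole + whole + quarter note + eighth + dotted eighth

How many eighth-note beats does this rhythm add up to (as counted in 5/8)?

24.5

One eighth-note beat = 2 sixteenth notes.
Convert each value to sixteenth notes: dotted whole = 24; whole = 16; quarter note = 4; eighth = 2; dotted eighth = 3.
Adding: 24 + 16 + 4 + 2 + 3 = 49.
49 ÷ 2 = 24.5 beats.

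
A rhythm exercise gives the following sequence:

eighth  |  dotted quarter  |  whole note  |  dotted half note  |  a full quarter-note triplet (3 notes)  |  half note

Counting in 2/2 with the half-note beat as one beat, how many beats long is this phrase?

One half-note beat = 4 eighth notes.
Working in eighth notes: eighth = 1; dotted quarter = 3; whole note = 8; dotted half note = 6; a full quarter-note triplet (3 notes) (three triplet quarters span one half) = 4; half note = 4.
Altogether 1 + 3 + 8 + 6 + 4 + 4 = 26.
26 ÷ 4 = 6.5 beats.

6.5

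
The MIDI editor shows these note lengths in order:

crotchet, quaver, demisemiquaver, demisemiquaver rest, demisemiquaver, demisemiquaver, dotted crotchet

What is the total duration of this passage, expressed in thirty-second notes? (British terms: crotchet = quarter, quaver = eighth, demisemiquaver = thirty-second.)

28

In thirty-second notes: crotchet = 8; quaver = 4; demisemiquaver = 1; demisemiquaver rest = 1; demisemiquaver = 1; demisemiquaver = 1; dotted crotchet = 12.
Total: 8 + 4 + 1 + 1 + 1 + 1 + 12 = 28 thirty-second notes.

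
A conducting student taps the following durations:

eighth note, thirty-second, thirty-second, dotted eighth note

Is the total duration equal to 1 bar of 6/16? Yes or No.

One bar of 6/16 = 12 thirty-second notes.
Express everything in thirty-second notes: eighth note = 4; thirty-second = 1; thirty-second = 1; dotted eighth note = 6.
Total: 4 + 1 + 1 + 6 = 12.
12 equals 12, so the answer is Yes.

Yes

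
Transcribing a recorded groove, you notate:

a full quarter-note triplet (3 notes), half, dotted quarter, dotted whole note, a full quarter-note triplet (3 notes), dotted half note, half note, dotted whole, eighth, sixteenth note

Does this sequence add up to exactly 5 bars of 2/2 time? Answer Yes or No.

No

One bar of 2/2 = 16 sixteenth notes, so 5 bars = 80.
Working in sixteenth notes: a full quarter-note triplet (3 notes) (three triplet quarters span one half) = 8; half = 8; dotted quarter = 6; dotted whole note = 24; a full quarter-note triplet (3 notes) (three triplet quarters span one half) = 8; dotted half note = 12; half note = 8; dotted whole = 24; eighth = 2; sixteenth note = 1.
Adding: 8 + 8 + 6 + 24 + 8 + 12 + 8 + 24 + 2 + 1 = 101.
101 exceeds 80, so the answer is No.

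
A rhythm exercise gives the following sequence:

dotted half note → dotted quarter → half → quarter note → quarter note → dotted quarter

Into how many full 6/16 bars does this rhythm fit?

One bar of 6/16 = 3 eighth notes.
Convert each value to eighth notes: dotted half note = 6; dotted quarter = 3; half = 4; quarter note = 2; quarter note = 2; dotted quarter = 3.
Adding: 6 + 3 + 4 + 2 + 2 + 3 = 20.
20 ÷ 3 = 6 complete bars with 2 left over.

6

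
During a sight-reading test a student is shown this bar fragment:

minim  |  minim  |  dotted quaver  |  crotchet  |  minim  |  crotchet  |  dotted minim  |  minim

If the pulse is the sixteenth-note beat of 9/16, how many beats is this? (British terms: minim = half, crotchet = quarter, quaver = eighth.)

55

One sixteenth-note beat = 2 thirty-second notes.
In thirty-second notes: minim = 16; minim = 16; dotted quaver = 6; crotchet = 8; minim = 16; crotchet = 8; dotted minim = 24; minim = 16.
Altogether 16 + 16 + 6 + 8 + 16 + 8 + 24 + 16 = 110.
110 ÷ 2 = 55 beats.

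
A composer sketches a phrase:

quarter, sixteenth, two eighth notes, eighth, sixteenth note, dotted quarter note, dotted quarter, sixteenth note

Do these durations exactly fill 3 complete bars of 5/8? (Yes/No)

One bar of 5/8 = 10 sixteenth notes, so 3 bars = 30.
Convert each value to sixteenth notes: quarter = 4; sixteenth = 1; eighth note = 2; eighth note = 2; eighth = 2; sixteenth note = 1; dotted quarter note = 6; dotted quarter = 6; sixteenth note = 1.
Adding: 4 + 1 + 2 + 2 + 2 + 1 + 6 + 6 + 1 = 25.
25 falls short of 30, so the answer is No.

No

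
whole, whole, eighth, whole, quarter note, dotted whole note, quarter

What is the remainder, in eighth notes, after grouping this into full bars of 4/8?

1

One bar of 4/8 = 4 eighth notes.
Working in eighth notes: whole = 8; whole = 8; eighth = 1; whole = 8; quarter note = 2; dotted whole note = 12; quarter = 2.
Total: 8 + 8 + 1 + 8 + 2 + 12 + 2 = 41.
41 ÷ 4 = 10 complete bars with 1 eighth note remaining.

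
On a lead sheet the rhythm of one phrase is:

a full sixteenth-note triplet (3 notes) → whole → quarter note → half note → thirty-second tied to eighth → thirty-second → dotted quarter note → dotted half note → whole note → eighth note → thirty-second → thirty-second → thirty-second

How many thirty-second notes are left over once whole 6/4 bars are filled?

45

One bar of 6/4 = 48 thirty-second notes.
Working in thirty-second notes: a full sixteenth-note triplet (3 notes) (three triplet sixteenths span one eighth) = 4; whole = 32; quarter note = 8; half note = 16; thirty-second tied to eighth (thirty-second + eighth) = 5; thirty-second = 1; dotted quarter note = 12; dotted half note = 24; whole note = 32; eighth note = 4; thirty-second = 1; thirty-second = 1; thirty-second = 1.
Altogether 4 + 32 + 8 + 16 + 5 + 1 + 12 + 24 + 32 + 4 + 1 + 1 + 1 = 141.
141 ÷ 48 = 2 complete bars with 45 thirty-second notes remaining.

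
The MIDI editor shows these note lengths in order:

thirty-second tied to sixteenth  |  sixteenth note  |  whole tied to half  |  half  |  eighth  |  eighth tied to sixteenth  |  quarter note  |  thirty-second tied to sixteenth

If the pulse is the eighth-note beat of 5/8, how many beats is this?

One eighth-note beat = 4 thirty-second notes.
Working in thirty-second notes: thirty-second tied to sixteenth (thirty-second + sixteenth) = 3; sixteenth note = 2; whole tied to half (whole + half) = 48; half = 16; eighth = 4; eighth tied to sixteenth (eighth + sixteenth) = 6; quarter note = 8; thirty-second tied to sixteenth (thirty-second + sixteenth) = 3.
Adding: 3 + 2 + 48 + 16 + 4 + 6 + 8 + 3 = 90.
90 ÷ 4 = 22.5 beats.

22.5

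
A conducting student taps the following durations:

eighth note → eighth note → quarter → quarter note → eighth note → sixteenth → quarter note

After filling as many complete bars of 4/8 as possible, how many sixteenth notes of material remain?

One bar of 4/8 = 8 sixteenth notes.
Express everything in sixteenth notes: eighth note = 2; eighth note = 2; quarter = 4; quarter note = 4; eighth note = 2; sixteenth = 1; quarter note = 4.
Altogether 2 + 2 + 4 + 4 + 2 + 1 + 4 = 19.
19 ÷ 8 = 2 complete bars with 3 sixteenth notes remaining.

3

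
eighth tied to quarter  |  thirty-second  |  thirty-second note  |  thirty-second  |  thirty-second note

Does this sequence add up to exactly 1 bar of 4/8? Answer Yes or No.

One bar of 4/8 = 16 thirty-second notes.
Each duration in thirty-second notes: eighth tied to quarter (eighth + quarter) = 12; thirty-second = 1; thirty-second note = 1; thirty-second = 1; thirty-second note = 1.
Total: 12 + 1 + 1 + 1 + 1 = 16.
16 equals 16, so the answer is Yes.

Yes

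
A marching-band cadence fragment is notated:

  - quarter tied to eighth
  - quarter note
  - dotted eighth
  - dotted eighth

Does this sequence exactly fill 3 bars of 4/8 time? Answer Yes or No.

One bar of 4/8 = 8 sixteenth notes, so 3 bars = 24.
Express everything in sixteenth notes: quarter tied to eighth (quarter + eighth) = 6; quarter note = 4; dotted eighth = 3; dotted eighth = 3.
Total: 6 + 4 + 3 + 3 = 16.
16 falls short of 24, so the answer is No.

No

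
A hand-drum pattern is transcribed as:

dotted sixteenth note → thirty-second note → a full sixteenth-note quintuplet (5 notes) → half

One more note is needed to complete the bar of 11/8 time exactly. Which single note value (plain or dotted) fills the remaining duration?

half note

The bar of 11/8 = 44 thirty-second notes.
Convert each value to thirty-second notes: dotted sixteenth note = 3; thirty-second note = 1; a full sixteenth-note quintuplet (5 notes) (five quintuplet sixteenths span one quarter) = 8; half = 16.
Adding: 3 + 1 + 8 + 16 = 28.
Remaining: 44 − 28 = 16 thirty-second notes, which is a half note.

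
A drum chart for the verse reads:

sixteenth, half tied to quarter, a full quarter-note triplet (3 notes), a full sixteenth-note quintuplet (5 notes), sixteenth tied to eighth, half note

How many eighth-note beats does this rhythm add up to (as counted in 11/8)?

One eighth-note beat = 2 sixteenth notes.
Convert each value to sixteenth notes: sixteenth = 1; half tied to quarter (half + quarter) = 12; a full quarter-note triplet (3 notes) (three triplet quarters span one half) = 8; a full sixteenth-note quintuplet (5 notes) (five quintuplet sixteenths span one quarter) = 4; sixteenth tied to eighth (sixteenth + eighth) = 3; half note = 8.
Altogether 1 + 12 + 8 + 4 + 3 + 8 = 36.
36 ÷ 2 = 18 beats.

18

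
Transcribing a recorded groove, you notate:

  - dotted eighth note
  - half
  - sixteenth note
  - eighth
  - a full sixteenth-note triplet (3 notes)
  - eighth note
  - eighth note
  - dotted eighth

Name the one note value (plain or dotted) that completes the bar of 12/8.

The bar of 12/8 = 24 sixteenth notes.
Each duration in sixteenth notes: dotted eighth note = 3; half = 8; sixteenth note = 1; eighth = 2; a full sixteenth-note triplet (3 notes) (three triplet sixteenths span one eighth) = 2; eighth note = 2; eighth note = 2; dotted eighth = 3.
Total: 3 + 8 + 1 + 2 + 2 + 2 + 2 + 3 = 23.
Remaining: 24 − 23 = 1 sixteenth note, which is a sixteenth note.

sixteenth note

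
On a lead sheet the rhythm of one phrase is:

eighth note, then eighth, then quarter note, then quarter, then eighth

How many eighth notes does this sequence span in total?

Each duration in eighth notes: eighth note = 1; eighth = 1; quarter note = 2; quarter = 2; eighth = 1.
Altogether 1 + 1 + 2 + 2 + 1 = 7 eighth notes.

7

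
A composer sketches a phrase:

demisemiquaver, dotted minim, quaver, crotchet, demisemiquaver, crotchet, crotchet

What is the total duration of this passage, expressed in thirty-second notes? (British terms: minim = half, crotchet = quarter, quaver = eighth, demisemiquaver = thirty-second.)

54

Convert each value to thirty-second notes: demisemiquaver = 1; dotted minim = 24; quaver = 4; crotchet = 8; demisemiquaver = 1; crotchet = 8; crotchet = 8.
Sum: 1 + 24 + 4 + 8 + 1 + 8 + 8 = 54 thirty-second notes.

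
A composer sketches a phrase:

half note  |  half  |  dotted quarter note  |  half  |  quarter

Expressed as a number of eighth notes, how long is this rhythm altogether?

Working in eighth notes: half note = 4; half = 4; dotted quarter note = 3; half = 4; quarter = 2.
Sum: 4 + 4 + 3 + 4 + 2 = 17 eighth notes.

17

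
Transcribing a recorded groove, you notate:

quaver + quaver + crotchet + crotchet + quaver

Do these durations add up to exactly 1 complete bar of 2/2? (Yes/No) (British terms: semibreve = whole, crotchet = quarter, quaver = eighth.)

No

One bar of 2/2 = 8 eighth notes.
In eighth notes: quaver = 1; quaver = 1; crotchet = 2; crotchet = 2; quaver = 1.
Total: 1 + 1 + 2 + 2 + 1 = 7.
7 falls short of 8, so the answer is No.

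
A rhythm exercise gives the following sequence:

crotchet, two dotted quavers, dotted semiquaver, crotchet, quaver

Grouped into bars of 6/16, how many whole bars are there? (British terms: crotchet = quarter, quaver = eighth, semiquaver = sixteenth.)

One bar of 6/16 = 12 thirty-second notes.
Express everything in thirty-second notes: crotchet = 8; dotted quaver = 6; dotted quaver = 6; dotted semiquaver = 3; crotchet = 8; quaver = 4.
Altogether 8 + 6 + 6 + 3 + 8 + 4 = 35.
35 ÷ 12 = 2 complete bars with 11 left over.

2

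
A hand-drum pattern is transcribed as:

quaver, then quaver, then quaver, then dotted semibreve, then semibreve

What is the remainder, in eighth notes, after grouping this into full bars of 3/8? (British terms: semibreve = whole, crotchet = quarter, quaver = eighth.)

One bar of 3/8 = 3 eighth notes.
Each duration in eighth notes: quaver = 1; quaver = 1; quaver = 1; dotted semibreve = 12; semibreve = 8.
Sum: 1 + 1 + 1 + 12 + 8 = 23.
23 ÷ 3 = 7 complete bars with 2 eighth notes remaining.

2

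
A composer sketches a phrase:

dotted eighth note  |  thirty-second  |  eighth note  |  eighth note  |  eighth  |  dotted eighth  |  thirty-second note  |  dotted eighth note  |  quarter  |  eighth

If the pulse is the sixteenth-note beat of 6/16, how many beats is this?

One sixteenth-note beat = 2 thirty-second notes.
Convert each value to thirty-second notes: dotted eighth note = 6; thirty-second = 1; eighth note = 4; eighth note = 4; eighth = 4; dotted eighth = 6; thirty-second note = 1; dotted eighth note = 6; quarter = 8; eighth = 4.
Adding: 6 + 1 + 4 + 4 + 4 + 6 + 1 + 6 + 8 + 4 = 44.
44 ÷ 2 = 22 beats.

22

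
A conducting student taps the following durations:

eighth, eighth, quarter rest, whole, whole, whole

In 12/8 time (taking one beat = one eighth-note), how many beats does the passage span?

One eighth-note beat = 2 sixteenth notes.
Convert each value to sixteenth notes: eighth = 2; eighth = 2; quarter rest = 4; whole = 16; whole = 16; whole = 16.
Total: 2 + 2 + 4 + 16 + 16 + 16 = 56.
56 ÷ 2 = 28 beats.

28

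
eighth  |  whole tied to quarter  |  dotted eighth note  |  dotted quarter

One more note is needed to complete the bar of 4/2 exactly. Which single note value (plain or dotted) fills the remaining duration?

The bar of 4/2 = 32 sixteenth notes.
Working in sixteenth notes: eighth = 2; whole tied to quarter (whole + quarter) = 20; dotted eighth note = 3; dotted quarter = 6.
Altogether 2 + 20 + 3 + 6 = 31.
Remaining: 32 − 31 = 1 sixteenth note, which is a sixteenth note.

sixteenth note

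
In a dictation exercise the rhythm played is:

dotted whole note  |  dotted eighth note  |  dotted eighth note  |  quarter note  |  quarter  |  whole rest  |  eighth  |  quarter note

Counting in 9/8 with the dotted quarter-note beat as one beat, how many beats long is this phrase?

10

One dotted quarter-note beat = 6 sixteenth notes.
In sixteenth notes: dotted whole note = 24; dotted eighth note = 3; dotted eighth note = 3; quarter note = 4; quarter = 4; whole rest = 16; eighth = 2; quarter note = 4.
Sum: 24 + 3 + 3 + 4 + 4 + 16 + 2 + 4 = 60.
60 ÷ 6 = 10 beats.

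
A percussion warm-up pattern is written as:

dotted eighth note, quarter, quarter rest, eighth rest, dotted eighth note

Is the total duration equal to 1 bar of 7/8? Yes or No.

One bar of 7/8 = 14 sixteenth notes.
Each duration in sixteenth notes: dotted eighth note = 3; quarter = 4; quarter rest = 4; eighth rest = 2; dotted eighth note = 3.
Total: 3 + 4 + 4 + 2 + 3 = 16.
16 exceeds 14, so the answer is No.

No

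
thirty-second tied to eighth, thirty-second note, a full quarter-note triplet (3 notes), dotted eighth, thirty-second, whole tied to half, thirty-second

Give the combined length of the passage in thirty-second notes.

78

In thirty-second notes: thirty-second tied to eighth (thirty-second + eighth) = 5; thirty-second note = 1; a full quarter-note triplet (3 notes) (three triplet quarters span one half) = 16; dotted eighth = 6; thirty-second = 1; whole tied to half (whole + half) = 48; thirty-second = 1.
Altogether 5 + 1 + 16 + 6 + 1 + 48 + 1 = 78 thirty-second notes.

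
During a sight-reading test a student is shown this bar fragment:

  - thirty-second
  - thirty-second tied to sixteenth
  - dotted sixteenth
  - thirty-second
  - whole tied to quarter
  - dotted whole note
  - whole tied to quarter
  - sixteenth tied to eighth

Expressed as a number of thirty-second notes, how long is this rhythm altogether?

Express everything in thirty-second notes: thirty-second = 1; thirty-second tied to sixteenth (thirty-second + sixteenth) = 3; dotted sixteenth = 3; thirty-second = 1; whole tied to quarter (whole + quarter) = 40; dotted whole note = 48; whole tied to quarter (whole + quarter) = 40; sixteenth tied to eighth (sixteenth + eighth) = 6.
Sum: 1 + 3 + 3 + 1 + 40 + 48 + 40 + 6 = 142 thirty-second notes.

142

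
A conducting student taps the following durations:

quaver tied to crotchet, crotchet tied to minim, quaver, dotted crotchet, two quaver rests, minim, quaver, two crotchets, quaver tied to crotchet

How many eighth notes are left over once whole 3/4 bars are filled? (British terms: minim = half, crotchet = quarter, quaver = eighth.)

One bar of 3/4 = 6 eighth notes.
Working in eighth notes: quaver tied to crotchet (quaver + crotchet) = 3; crotchet tied to minim (crotchet + minim) = 6; quaver = 1; dotted crotchet = 3; quaver rest = 1; quaver rest = 1; minim = 4; quaver = 1; crotchet = 2; crotchet = 2; quaver tied to crotchet (quaver + crotchet) = 3.
Total: 3 + 6 + 1 + 3 + 1 + 1 + 4 + 1 + 2 + 2 + 3 = 27.
27 ÷ 6 = 4 complete bars with 3 eighth notes remaining.

3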